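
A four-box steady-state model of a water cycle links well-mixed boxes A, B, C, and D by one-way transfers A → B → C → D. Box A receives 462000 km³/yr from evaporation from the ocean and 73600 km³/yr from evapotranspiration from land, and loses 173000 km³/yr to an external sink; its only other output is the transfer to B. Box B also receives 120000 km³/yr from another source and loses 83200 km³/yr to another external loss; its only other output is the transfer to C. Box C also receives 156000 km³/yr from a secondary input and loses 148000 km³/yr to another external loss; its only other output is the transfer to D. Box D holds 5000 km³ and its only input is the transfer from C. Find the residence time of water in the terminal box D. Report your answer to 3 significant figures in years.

0.0123 yr

Box A: F(A→B) = (462000 + 73600) − 173000 = 362600 km³/yr.
Box B: F(B→C) = (362600 + 120000) − 83200 = 399400 km³/yr.
Box C: F(C→D) = (399400 + 156000) − 148000 = 407400 km³/yr.
Box D throughput = its input = 407400 km³/yr; τ = 5000 / 407400 = 0.01227 yr.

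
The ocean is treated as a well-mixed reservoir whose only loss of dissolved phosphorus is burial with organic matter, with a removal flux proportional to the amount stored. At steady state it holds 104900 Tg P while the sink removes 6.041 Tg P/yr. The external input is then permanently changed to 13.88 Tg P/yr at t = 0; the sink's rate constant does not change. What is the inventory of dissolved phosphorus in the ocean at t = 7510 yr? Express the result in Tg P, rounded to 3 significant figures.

153000 Tg P

Residence time τ = M₀/F₀ = 17360 yr. The eventual steady state is M_∞ = M₀·(F₁/F₀) = 104900 × 13.88/6.041 = 241020 Tg P.
The anomaly ΔM(t) = M(t) − M_∞ decays as ΔM₀·e^(−t/τ) with ΔM₀ = 104900 − 241020 = −136100 Tg P.
At t = 7510 yr, e^(−t/τ) = e^(−0.4325) = 0.6489, so ΔM = −88330 Tg P and M = 241020 − 88330 = 152690 Tg P.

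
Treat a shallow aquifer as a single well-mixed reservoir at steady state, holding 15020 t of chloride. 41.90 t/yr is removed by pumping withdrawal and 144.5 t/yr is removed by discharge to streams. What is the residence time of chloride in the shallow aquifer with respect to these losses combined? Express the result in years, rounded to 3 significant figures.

Total removal = 41.90 + 144.5 = 186.40 t/yr.
τ = M / ΣF_out = 15020 / 186.40 = 80.58 yr.

80.6 yr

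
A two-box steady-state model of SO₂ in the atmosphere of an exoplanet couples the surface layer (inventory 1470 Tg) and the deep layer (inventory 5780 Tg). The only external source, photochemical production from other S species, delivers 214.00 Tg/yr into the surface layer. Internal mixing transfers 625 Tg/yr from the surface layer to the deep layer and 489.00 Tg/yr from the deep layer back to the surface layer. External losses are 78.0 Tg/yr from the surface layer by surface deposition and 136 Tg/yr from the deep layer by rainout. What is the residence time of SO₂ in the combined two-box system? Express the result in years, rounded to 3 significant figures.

33.9 yr

Residence time in the combined system uses the total inventory and the total *external* removal — internal exchanges between the two boxes cancel.
M_total = 1470 + 5780 = 7250.0 Tg.
ΣF_external_out = 78.0 + 136 = 214.00 Tg/yr.
τ = M_total / ΣF_ext = 7250.0 / 214.00 = 33.88 yr.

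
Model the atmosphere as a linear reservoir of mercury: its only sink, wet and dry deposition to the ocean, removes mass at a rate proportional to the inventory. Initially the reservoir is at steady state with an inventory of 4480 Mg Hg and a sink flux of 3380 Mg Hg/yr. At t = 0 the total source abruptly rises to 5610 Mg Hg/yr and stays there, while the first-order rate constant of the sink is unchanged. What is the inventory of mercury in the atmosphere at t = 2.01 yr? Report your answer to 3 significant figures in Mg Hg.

6790 Mg Hg

τ = M₀/F₀ = 4480/3380 = 1.325 yr; rate constant k = 1/τ.
New steady state M_∞ = F₁/k = F₁·τ = 5610 × 1.325 = 7435.7 Mg Hg.
M(t) = M_∞ + (M₀ − M_∞)·e^(−t/τ); t/τ = 2.01/1.325 = 1.516, so e^(−t/τ) = 0.2195.
M(t) = 7435.7 − 2956 × 0.2195 = 6787.0 Mg Hg.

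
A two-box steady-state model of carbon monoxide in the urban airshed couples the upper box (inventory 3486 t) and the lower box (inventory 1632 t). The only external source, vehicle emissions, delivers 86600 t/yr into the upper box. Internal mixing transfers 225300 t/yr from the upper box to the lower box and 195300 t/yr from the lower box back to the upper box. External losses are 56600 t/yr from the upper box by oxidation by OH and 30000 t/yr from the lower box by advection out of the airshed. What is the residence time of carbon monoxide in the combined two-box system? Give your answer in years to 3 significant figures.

0.0591 yr

Treat the two boxes together as one reservoir: the mixing fluxes between them are internal recycling, so τ = ΣM / Σ(external losses).
M_total = 3486 + 1632 = 5118.0 t.
ΣF_external_out = 56600 + 30000 = 86600 t/yr.
τ = M_total / ΣF_ext = 5118.0 / 86600 = 0.05910 yr.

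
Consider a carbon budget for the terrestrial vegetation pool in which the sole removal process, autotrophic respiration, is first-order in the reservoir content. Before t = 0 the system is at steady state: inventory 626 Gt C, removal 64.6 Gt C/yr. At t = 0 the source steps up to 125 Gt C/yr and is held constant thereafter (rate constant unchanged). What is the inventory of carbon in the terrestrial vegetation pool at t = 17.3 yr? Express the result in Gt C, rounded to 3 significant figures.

1110 Gt C

τ = M₀/F₀ = 626/64.6 = 9.690 yr; rate constant k = 1/τ.
New steady state M_∞ = F₁/k = F₁·τ = 125 × 9.690 = 1211.3 Gt C.
M(t) = M_∞ + (M₀ − M_∞)·e^(−t/τ); t/τ = 17.3/9.690 = 1.785, so e^(−t/τ) = 0.1678.
M(t) = 1211.3 − 585.3 × 0.1678 = 1113.1 Gt C.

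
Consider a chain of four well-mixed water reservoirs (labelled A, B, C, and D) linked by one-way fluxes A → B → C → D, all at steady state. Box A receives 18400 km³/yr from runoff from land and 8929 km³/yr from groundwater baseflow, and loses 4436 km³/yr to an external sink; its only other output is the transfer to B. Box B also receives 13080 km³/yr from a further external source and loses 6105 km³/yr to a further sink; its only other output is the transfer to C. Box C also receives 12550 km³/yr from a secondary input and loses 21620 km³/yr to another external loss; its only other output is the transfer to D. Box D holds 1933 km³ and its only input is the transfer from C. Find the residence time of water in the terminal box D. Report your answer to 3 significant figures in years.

Box A: F(A→B) = (18400 + 8929) − 4436 = 22893 km³/yr.
Box B: F(B→C) = (22893 + 13080) − 6105 = 29868 km³/yr.
Box C: F(C→D) = (29868 + 12550) − 21620 = 20798 km³/yr.
Box D throughput = its input = 20798 km³/yr; τ = 1933 / 20798 = 0.09294 yr.

0.0929 yr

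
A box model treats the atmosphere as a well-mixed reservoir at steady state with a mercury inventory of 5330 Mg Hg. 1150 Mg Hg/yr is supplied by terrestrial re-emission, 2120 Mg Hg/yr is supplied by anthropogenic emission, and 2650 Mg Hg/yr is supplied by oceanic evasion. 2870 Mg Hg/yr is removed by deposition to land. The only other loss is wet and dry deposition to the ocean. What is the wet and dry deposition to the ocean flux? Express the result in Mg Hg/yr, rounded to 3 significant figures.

At steady state ΣF_in = ΣF_out.
ΣF_in = 1150 + 2120 + 2650 = 5920.0 Mg Hg/yr.
Wet and dry deposition to the ocean flux = ΣF_in − (2870) = 5920.0 − 2870 = 3050 Mg Hg/yr.

3050 Mg Hg/yr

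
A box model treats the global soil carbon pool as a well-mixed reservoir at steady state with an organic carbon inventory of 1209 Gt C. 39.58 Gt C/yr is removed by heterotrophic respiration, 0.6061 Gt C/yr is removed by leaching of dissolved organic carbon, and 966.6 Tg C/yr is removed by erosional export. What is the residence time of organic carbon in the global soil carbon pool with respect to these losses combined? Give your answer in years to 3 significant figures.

Convert the erosional export flux: 966.6 Tg C/yr = 0.9666 Gt C/yr.
Total removal = 39.58 + 0.6061 + 0.9666 = 41.153 Gt C/yr.
τ = M / ΣF_out = 1209 / 41.153 = 29.38 yr.

29.4 yr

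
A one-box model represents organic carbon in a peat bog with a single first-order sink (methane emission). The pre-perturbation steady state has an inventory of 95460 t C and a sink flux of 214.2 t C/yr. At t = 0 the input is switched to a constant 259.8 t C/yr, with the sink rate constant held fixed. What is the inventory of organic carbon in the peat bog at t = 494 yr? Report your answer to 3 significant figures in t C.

109000 t C

The sink rate constant is k = F₀/M₀ = 214.2/95460 = 0.002244 yr⁻¹.
Solving dM/dt = F₁ − kM with M(0) = M₀ gives M(t) = F₁/k + (M₀ − F₁/k)·e^(−kt).
F₁/k = 259.8/0.002244 = 115780 t C; kt = 0.002244 × 494 = 1.108, e^(−kt) = 0.3301.
M(494) = 115780 + (95460 − 115780) × 0.3301 = 115780 − 6708 = 109070 t C.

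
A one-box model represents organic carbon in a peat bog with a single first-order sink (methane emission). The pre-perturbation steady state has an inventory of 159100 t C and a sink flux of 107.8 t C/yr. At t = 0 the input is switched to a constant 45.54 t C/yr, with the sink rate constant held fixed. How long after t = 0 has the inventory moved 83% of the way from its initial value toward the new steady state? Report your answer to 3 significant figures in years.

2620 yr

τ = M₀/F₀ = 159100/107.8 = 1476 yr.
The remaining gap fraction is e^(−t/τ); 83% covered ⇒ e^(−t/τ) = 0.170.
t = −τ ln(0.170) = 1476 × 1.772 = 2615 yr.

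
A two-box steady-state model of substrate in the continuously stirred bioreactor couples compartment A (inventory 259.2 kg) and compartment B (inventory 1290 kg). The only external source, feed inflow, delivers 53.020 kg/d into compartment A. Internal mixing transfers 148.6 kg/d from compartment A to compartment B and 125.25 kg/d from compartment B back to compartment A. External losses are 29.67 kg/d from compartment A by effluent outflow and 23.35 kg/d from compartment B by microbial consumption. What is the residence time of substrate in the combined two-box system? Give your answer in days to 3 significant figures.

Residence time in the combined system uses the total inventory and the total *external* removal — internal exchanges between the two boxes cancel.
M_total = 259.2 + 1290 = 1549.2 kg.
ΣF_external_out = 29.67 + 23.35 = 53.020 kg/d.
τ = M_total / ΣF_ext = 1549.2 / 53.020 = 29.22 d.

29.2 d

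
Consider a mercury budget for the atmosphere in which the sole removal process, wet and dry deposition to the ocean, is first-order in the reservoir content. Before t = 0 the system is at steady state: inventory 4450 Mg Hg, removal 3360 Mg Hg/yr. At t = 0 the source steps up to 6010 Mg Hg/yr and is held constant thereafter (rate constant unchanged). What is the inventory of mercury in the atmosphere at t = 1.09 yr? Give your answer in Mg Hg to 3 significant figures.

Residence time τ = M₀/F₀ = 1.324 yr. The eventual steady state is M_∞ = M₀·(F₁/F₀) = 4450 × 6010/3360 = 7959.7 Mg Hg.
The anomaly ΔM(t) = M(t) − M_∞ decays as ΔM₀·e^(−t/τ) with ΔM₀ = 4450 − 7959.7 = −3510 Mg Hg.
At t = 1.09 yr, e^(−t/τ) = e^(−0.8230) = 0.4391, so ΔM = −1541 Mg Hg and M = 7959.7 − 1541 = 6418.5 Mg Hg.

6420 Mg Hg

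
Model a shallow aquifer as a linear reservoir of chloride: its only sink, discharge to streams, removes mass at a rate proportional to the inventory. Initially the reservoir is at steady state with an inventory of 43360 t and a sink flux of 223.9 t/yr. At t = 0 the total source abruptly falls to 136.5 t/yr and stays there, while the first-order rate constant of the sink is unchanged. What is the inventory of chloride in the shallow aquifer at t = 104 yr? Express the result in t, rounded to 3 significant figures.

36300 t

Residence time τ = M₀/F₀ = 193.7 yr. The eventual steady state is M_∞ = M₀·(F₁/F₀) = 43360 × 136.5/223.9 = 26434 t.
The anomaly ΔM(t) = M(t) − M_∞ decays as ΔM₀·e^(−t/τ) with ΔM₀ = 43360 − 26434 = 16930 t.
At t = 104 yr, e^(−t/τ) = e^(−0.5370) = 0.5845, so ΔM = 9893 t and M = 26434 + 9893 = 36327 t.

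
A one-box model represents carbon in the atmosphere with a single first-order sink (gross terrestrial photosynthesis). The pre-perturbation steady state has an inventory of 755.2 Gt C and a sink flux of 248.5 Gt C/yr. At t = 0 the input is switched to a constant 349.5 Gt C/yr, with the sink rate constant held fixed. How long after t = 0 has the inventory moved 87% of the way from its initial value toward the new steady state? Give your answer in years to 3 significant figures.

6.20 yr

τ = M₀/F₀ = 755.2/248.5 = 3.039 yr.
The remaining gap fraction is e^(−t/τ); 87% covered ⇒ e^(−t/τ) = 0.130.
t = −τ ln(0.130) = 3.039 × 2.040 = 6.200 yr.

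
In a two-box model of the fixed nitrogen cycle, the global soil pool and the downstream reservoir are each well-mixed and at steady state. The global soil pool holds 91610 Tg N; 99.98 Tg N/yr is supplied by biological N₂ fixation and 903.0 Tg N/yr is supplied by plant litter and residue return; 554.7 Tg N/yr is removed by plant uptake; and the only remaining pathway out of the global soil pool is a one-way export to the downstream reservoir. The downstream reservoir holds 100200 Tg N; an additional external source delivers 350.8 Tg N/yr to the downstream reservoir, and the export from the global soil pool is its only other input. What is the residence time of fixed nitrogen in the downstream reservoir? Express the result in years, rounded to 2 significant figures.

Balance the global soil pool: ΣF_in = 99.98 + 903.0 = 1003.0 Tg N/yr.
Export to the downstream reservoir = ΣF_in − (554.7) = 448.28 Tg N/yr.
Total input to the downstream reservoir = 448.28 + 350.8 = 799.08 Tg N/yr; at steady state this equals its total output.
τ = M / F = 100200 / 799.08 = 125.4 yr.

130 yr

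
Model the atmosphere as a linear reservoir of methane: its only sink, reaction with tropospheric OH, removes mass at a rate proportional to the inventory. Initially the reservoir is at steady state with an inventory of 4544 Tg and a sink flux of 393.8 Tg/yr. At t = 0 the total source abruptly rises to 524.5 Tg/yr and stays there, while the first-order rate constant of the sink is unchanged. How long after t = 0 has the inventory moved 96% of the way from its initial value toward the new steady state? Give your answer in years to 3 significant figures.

τ = M₀/F₀ = 4544/393.8 = 11.54 yr.
The remaining gap fraction is e^(−t/τ); 96% covered ⇒ e^(−t/τ) = 0.0400.
t = −τ ln(0.0400) = 11.54 × 3.219 = 37.14 yr.

37.1 yr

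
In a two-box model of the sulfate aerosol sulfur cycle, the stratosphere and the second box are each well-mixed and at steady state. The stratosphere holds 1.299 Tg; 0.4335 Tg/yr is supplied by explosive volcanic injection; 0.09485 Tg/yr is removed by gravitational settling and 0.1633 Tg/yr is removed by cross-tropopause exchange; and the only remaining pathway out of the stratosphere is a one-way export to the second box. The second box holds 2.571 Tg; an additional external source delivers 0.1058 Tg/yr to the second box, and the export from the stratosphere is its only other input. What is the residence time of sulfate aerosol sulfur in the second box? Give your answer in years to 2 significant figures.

Balance the stratosphere: ΣF_in = 0.43350 Tg/yr.
Export to the second box = ΣF_in − (0.09485 + 0.1633) = 0.17535 Tg/yr.
Total input to the second box = 0.17535 + 0.1058 = 0.28115 Tg/yr; at steady state this equals its total output.
τ = M / F = 2.571 / 0.28115 = 9.145 yr.

9.1 yr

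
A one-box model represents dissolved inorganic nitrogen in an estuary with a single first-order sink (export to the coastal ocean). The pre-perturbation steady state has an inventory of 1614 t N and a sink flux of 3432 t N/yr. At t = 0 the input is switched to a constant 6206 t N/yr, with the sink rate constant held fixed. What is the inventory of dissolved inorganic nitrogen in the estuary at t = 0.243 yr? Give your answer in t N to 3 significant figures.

2140 t N

The sink rate constant is k = F₀/M₀ = 3432/1614 = 2.126 yr⁻¹.
Solving dM/dt = F₁ − kM with M(0) = M₀ gives M(t) = F₁/k + (M₀ − F₁/k)·e^(−kt).
F₁/k = 6206/2.126 = 2918.6 t N; kt = 2.126 × 0.243 = 0.5167, e^(−kt) = 0.5965.
M(0.243) = 2918.6 + (1614 − 2918.6) × 0.5965 = 2918.6 − 778.1 = 2140.4 t N.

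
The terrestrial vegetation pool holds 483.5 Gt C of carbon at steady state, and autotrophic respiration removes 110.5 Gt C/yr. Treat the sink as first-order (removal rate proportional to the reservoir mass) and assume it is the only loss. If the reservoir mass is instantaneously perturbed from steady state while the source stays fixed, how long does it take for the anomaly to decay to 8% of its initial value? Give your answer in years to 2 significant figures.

For a linear reservoir the anomaly decays as exp(−t/τ) with τ = M/F = 483.5/110.5 = 4.376 yr.
exp(−t/τ) = 0.08 ⇒ t = −τ ln(0.08) = 4.376 × 2.526 = 11.05 yr.

11 yr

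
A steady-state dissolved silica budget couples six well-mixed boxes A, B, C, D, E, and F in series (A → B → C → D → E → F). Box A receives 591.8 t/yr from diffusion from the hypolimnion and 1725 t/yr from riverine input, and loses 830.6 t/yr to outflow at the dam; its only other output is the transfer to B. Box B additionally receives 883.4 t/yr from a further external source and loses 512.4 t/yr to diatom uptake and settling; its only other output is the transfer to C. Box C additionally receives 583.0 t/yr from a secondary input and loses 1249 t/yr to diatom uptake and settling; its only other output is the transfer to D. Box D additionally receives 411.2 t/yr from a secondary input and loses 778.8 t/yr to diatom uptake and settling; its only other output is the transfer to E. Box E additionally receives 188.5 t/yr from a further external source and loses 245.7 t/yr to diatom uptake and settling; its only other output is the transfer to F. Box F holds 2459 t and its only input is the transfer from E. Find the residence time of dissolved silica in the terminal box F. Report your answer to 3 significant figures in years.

Box A: F(A→B) = (591.8 + 1725) − 830.6 = 1486.2 t/yr.
Box B: F(B→C) = (1486.2 + 883.4) − 512.4 = 1857.2 t/yr.
Box C: F(C→D) = (1857.2 + 583.0) − 1249 = 1191.2 t/yr.
Box D: F(D→E) = (1191.2 + 411.2) − 778.8 = 823.60 t/yr.
Box E: F(E→F) = (823.60 + 188.5) − 245.7 = 766.40 t/yr.
Box F throughput = its input = 766.40 t/yr; τ = 2459 / 766.40 = 3.209 yr.

3.21 yr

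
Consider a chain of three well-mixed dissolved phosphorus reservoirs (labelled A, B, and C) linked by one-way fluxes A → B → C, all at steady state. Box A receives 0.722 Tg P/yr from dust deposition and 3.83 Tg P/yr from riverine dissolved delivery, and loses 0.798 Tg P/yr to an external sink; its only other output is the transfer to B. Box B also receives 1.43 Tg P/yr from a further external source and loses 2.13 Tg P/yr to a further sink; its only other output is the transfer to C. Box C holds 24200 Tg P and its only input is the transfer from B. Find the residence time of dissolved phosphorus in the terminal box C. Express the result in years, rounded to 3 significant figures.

Box A: F(A→B) = (0.722 + 3.83) − 0.798 = 3.7540 Tg P/yr.
Box B: F(B→C) = (3.7540 + 1.43) − 2.13 = 3.0540 Tg P/yr.
Box C throughput = its input = 3.0540 Tg P/yr; τ = 24200 / 3.0540 = 7924 yr.

7920 yr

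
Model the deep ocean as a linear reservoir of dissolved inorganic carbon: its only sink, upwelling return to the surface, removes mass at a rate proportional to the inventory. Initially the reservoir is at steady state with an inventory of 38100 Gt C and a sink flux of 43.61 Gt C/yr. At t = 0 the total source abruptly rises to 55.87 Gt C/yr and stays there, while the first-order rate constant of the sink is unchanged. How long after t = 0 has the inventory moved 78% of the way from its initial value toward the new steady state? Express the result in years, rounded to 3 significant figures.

τ = M₀/F₀ = 38100/43.61 = 873.7 yr.
The remaining gap fraction is e^(−t/τ); 78% covered ⇒ e^(−t/τ) = 0.220.
t = −τ ln(0.220) = 873.7 × 1.514 = 1323 yr.

1320 yr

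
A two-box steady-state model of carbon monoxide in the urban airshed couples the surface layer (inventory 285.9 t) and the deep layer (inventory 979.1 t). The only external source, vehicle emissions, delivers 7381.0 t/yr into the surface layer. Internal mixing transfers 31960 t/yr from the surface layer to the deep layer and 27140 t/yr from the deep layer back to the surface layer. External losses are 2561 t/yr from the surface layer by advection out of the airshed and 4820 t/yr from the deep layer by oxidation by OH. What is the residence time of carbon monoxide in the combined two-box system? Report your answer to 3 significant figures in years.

For the system as a whole, the A↔B exchange is internal and contributes nothing to the throughput; only the external sinks remove mass.
M_total = 285.9 + 979.1 = 1265.0 t.
ΣF_external_out = 2561 + 4820 = 7381.0 t/yr.
τ = M_total / ΣF_ext = 1265.0 / 7381.0 = 0.1714 yr.

0.171 yr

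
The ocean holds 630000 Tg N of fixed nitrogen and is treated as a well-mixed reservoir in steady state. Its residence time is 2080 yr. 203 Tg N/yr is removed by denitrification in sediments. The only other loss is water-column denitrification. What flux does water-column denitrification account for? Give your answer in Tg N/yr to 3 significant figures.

Total removal F = M/τ = 630000 / 2080 = 302.9 Tg N/yr.
Water-column denitrification = F − (203) = 302.9 − 203.0 = 99.88 Tg N/yr.

99.9 Tg N/yr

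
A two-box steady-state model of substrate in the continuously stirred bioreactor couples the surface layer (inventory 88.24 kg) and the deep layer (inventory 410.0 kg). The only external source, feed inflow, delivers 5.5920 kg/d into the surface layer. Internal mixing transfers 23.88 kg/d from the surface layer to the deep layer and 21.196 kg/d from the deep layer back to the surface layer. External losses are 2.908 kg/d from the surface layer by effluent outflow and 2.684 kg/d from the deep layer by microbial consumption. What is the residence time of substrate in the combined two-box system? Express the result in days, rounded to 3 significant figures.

For the system as a whole, the A↔B exchange is internal and contributes nothing to the throughput; only the external sinks remove mass.
M_total = 88.24 + 410.0 = 498.24 kg.
ΣF_external_out = 2.908 + 2.684 = 5.5920 kg/d.
τ = M_total / ΣF_ext = 498.24 / 5.5920 = 89.10 d.

89.1 d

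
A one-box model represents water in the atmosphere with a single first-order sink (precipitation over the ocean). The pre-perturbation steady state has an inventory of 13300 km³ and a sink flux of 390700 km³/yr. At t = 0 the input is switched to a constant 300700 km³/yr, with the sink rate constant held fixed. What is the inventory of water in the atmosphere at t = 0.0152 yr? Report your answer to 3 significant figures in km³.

12200 km³

τ = M₀/F₀ = 13300/390700 = 0.03404 yr; rate constant k = 1/τ.
New steady state M_∞ = F₁/k = F₁·τ = 300700 × 0.03404 = 10236 km³.
M(t) = M_∞ + (M₀ − M_∞)·e^(−t/τ); t/τ = 0.0152/0.03404 = 0.4465, so e^(−t/τ) = 0.6399.
M(t) = 10236 + 3064 × 0.6399 = 12197 km³.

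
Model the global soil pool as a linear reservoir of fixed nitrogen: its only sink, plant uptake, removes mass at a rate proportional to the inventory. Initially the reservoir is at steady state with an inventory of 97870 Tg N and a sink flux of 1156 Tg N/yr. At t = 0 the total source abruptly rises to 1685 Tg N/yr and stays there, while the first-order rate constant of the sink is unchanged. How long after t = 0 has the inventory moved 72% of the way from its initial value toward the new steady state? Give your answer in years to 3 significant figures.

108 yr

τ = M₀/F₀ = 97870/1156 = 84.66 yr.
The remaining gap fraction is e^(−t/τ); 72% covered ⇒ e^(−t/τ) = 0.280.
t = −τ ln(0.280) = 84.66 × 1.273 = 107.8 yr.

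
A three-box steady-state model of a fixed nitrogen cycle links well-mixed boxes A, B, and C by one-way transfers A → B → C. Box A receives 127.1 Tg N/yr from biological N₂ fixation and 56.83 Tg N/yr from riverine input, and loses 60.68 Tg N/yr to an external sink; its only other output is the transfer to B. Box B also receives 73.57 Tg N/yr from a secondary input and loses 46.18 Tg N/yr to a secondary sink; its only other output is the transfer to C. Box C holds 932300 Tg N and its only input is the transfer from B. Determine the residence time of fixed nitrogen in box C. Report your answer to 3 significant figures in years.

Box A: F(A→B) = (127.1 + 56.83) − 60.68 = 123.25 Tg N/yr.
Box B: F(B→C) = (123.25 + 73.57) − 46.18 = 150.64 Tg N/yr.
Box C throughput = its input = 150.64 Tg N/yr; τ = 932300 / 150.64 = 6189 yr.

6190 yr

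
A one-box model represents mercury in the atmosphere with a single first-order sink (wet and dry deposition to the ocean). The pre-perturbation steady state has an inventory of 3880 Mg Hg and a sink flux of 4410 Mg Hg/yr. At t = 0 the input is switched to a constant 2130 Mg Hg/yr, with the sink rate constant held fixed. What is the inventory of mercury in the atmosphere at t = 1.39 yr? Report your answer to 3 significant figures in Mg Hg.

τ = M₀/F₀ = 3880/4410 = 0.8798 yr; rate constant k = 1/τ.
New steady state M_∞ = F₁/k = F₁·τ = 2130 × 0.8798 = 1874.0 Mg Hg.
M(t) = M_∞ + (M₀ − M_∞)·e^(−t/τ); t/τ = 1.39/0.8798 = 1.580, so e^(−t/τ) = 0.2060.
M(t) = 1874.0 + 2006 × 0.2060 = 2287.3 Mg Hg.

2290 Mg Hg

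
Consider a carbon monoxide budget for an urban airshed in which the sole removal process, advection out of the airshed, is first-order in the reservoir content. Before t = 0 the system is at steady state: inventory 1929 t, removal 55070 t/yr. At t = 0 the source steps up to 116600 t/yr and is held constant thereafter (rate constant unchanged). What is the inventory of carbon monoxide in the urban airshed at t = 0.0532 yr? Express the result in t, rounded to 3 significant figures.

Residence time τ = M₀/F₀ = 0.03503 yr. The eventual steady state is M_∞ = M₀·(F₁/F₀) = 1929 × 116600/55070 = 4084.3 t.
The anomaly ΔM(t) = M(t) − M_∞ decays as ΔM₀·e^(−t/τ) with ΔM₀ = 1929 − 4084.3 = −2155 t.
At t = 0.0532 yr, e^(−t/τ) = e^(−1.519) = 0.2190, so ΔM = −472.0 t and M = 4084.3 − 472.0 = 3612.3 t.

3610 t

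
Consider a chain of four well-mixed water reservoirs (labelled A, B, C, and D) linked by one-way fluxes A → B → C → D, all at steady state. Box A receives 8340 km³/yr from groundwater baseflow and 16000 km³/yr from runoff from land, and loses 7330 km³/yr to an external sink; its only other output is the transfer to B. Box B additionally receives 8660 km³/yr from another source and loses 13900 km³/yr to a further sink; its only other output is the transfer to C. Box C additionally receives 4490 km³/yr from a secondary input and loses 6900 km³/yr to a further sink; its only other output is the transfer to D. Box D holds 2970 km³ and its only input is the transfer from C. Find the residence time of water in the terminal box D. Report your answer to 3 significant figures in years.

0.317 yr

Box A: F(A→B) = (8340 + 16000) − 7330 = 17010 km³/yr.
Box B: F(B→C) = (17010 + 8660) − 13900 = 11770 km³/yr.
Box C: F(C→D) = (11770 + 4490) − 6900 = 9360.0 km³/yr.
Box D throughput = its input = 9360.0 km³/yr; τ = 2970 / 9360.0 = 0.3173 yr.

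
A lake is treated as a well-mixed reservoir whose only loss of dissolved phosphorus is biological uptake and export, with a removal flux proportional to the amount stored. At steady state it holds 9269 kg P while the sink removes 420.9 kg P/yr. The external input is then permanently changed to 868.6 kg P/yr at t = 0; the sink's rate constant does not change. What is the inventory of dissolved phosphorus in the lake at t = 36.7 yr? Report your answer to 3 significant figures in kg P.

Residence time τ = M₀/F₀ = 22.02 yr. The eventual steady state is M_∞ = M₀·(F₁/F₀) = 9269 × 868.6/420.9 = 19128 kg P.
The anomaly ΔM(t) = M(t) − M_∞ decays as ΔM₀·e^(−t/τ) with ΔM₀ = 9269 − 19128 = −9859 kg P.
At t = 36.7 yr, e^(−t/τ) = e^(−1.667) = 0.1889, so ΔM = −1862 kg P and M = 19128 − 1862 = 17266 kg P.

17300 kg P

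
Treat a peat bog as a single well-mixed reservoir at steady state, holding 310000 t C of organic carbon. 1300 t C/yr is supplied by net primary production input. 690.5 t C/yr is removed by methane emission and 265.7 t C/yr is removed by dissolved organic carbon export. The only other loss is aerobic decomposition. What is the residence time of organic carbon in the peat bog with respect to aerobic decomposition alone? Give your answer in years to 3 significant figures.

902 yr

At steady state ΣF_in = ΣF_out.
ΣF_in = 1300.0 t C/yr.
Aerobic decomposition flux = ΣF_in − (690.5 + 265.7) = 1300.0 − 956.2 = 343.8 t C/yr.
τ = M / F = 310000 / 343.8 = 901.7 yr.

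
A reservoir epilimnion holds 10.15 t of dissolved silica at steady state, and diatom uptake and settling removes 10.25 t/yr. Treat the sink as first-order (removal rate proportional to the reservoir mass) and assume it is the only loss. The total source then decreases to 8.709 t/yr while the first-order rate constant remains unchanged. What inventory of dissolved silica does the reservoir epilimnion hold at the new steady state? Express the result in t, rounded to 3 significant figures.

8.62 t

Rate constant k = F/M = 10.25 / 10.15 = 1.010 yr⁻¹.
At the new steady state, source = k·M_new ⇒ M_new = 8.709 / 1.010 = 8.624 t.
(Equivalently M_new = M × F_new/F_old = 10.15 × 8.709/10.25.)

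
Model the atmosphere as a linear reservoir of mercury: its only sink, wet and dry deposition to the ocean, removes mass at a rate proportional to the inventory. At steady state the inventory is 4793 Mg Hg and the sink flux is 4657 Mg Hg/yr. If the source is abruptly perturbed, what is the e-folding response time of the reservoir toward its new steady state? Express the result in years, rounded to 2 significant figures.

For a linear reservoir the response time equals the residence time τ = M/F.
τ = 4793 / 4657 = 1.029 yr.

1.0 yr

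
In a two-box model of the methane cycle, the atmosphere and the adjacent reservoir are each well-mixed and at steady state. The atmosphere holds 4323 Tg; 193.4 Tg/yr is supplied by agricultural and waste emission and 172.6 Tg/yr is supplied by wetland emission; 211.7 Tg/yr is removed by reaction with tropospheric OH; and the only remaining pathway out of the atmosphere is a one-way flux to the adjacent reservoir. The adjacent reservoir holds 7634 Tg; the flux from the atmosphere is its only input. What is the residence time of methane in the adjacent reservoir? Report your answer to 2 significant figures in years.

49 yr

Balance the atmosphere: ΣF_in = 193.4 + 172.6 = 366.00 Tg/yr.
Flux to the adjacent reservoir = ΣF_in − (211.7) = 154.30 Tg/yr.
At steady state the output of the adjacent reservoir equals its input, 154.30 Tg/yr.
τ = M / F = 7634 / 154.30 = 49.48 yr.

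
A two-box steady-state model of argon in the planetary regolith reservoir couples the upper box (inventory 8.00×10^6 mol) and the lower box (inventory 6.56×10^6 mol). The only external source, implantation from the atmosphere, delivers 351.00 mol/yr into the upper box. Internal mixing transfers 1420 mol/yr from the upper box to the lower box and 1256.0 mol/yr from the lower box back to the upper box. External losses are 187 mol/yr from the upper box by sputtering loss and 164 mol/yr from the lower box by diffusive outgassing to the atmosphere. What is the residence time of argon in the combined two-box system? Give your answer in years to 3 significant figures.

For the system as a whole, the A↔B exchange is internal and contributes nothing to the throughput; only the external sinks remove mass.
M_total = 8.00×10^6 + 6.56×10^6 = 1.4560×10^7 mol.
ΣF_external_out = 187 + 164 = 351.00 mol/yr.
τ = M_total / ΣF_ext = 1.4560×10^7 / 351.00 = 41480 yr.

41500 yr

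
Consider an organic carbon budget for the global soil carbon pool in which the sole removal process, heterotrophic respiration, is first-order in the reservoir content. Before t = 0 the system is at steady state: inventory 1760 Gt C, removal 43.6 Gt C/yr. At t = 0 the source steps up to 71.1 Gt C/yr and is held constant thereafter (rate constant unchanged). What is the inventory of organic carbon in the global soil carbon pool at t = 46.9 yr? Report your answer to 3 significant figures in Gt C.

τ = M₀/F₀ = 1760/43.6 = 40.37 yr; rate constant k = 1/τ.
New steady state M_∞ = F₁/k = F₁·τ = 71.1 × 40.37 = 2870.1 Gt C.
M(t) = M_∞ + (M₀ − M_∞)·e^(−t/τ); t/τ = 46.9/40.37 = 1.162, so e^(−t/τ) = 0.3129.
M(t) = 2870.1 − 1110 × 0.3129 = 2522.7 Gt C.

2520 Gt C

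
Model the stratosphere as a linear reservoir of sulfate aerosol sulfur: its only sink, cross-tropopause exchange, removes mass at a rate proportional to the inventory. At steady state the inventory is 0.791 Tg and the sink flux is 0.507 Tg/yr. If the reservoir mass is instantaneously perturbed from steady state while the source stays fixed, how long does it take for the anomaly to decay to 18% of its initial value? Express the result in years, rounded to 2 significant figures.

For a linear reservoir the anomaly decays as exp(−t/τ) with τ = M/F = 0.791/0.507 = 1.560 yr.
exp(−t/τ) = 0.18 ⇒ t = −τ ln(0.18) = 1.560 × 1.715 = 2.675 yr.

2.7 yr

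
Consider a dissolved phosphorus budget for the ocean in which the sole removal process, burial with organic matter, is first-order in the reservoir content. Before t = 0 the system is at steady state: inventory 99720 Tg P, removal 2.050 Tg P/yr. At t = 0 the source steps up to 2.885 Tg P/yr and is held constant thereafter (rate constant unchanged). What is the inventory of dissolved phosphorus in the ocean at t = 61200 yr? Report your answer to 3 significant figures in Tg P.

129000 Tg P

Residence time τ = M₀/F₀ = 48640 yr. The eventual steady state is M_∞ = M₀·(F₁/F₀) = 99720 × 2.885/2.050 = 140340 Tg P.
The anomaly ΔM(t) = M(t) − M_∞ decays as ΔM₀·e^(−t/τ) with ΔM₀ = 99720 − 140340 = −40620 Tg P.
At t = 61200 yr, e^(−t/τ) = e^(−1.258) = 0.2842, so ΔM = −11540 Tg P and M = 140340 − 11540 = 128790 Tg P.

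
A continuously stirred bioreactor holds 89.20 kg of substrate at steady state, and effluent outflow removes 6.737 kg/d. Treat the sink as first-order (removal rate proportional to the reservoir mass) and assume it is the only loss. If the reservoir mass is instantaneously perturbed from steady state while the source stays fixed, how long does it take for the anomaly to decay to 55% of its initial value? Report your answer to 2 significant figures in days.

For a linear reservoir the anomaly decays as exp(−t/τ) with τ = M/F = 89.20/6.737 = 13.24 d.
exp(−t/τ) = 0.55 ⇒ t = −τ ln(0.55) = 13.24 × 0.5978 = 7.916 d.

7.9 d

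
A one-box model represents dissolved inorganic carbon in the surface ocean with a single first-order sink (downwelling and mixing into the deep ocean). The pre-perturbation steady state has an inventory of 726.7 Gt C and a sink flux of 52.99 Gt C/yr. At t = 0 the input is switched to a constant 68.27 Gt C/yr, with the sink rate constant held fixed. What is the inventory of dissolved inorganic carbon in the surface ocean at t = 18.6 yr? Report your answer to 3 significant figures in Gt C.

882 Gt C

τ = M₀/F₀ = 726.7/52.99 = 13.71 yr; rate constant k = 1/τ.
New steady state M_∞ = F₁/k = F₁·τ = 68.27 × 13.71 = 936.25 Gt C.
M(t) = M_∞ + (M₀ − M_∞)·e^(−t/τ); t/τ = 18.6/13.71 = 1.356, so e^(−t/τ) = 0.2576.
M(t) = 936.25 − 209.5 × 0.2576 = 882.27 Gt C.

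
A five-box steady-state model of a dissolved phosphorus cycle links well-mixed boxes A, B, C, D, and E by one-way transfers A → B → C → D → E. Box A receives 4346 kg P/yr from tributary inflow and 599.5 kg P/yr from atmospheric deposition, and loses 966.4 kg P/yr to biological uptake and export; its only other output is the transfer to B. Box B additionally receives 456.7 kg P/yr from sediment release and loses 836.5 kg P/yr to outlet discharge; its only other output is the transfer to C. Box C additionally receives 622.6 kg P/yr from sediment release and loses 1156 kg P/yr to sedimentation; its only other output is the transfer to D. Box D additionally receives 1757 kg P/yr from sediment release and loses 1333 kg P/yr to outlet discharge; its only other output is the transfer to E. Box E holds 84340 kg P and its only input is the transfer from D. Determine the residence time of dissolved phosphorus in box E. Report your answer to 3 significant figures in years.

24.2 yr

Box A: F(A→B) = (4346 + 599.5) − 966.4 = 3979.1 kg P/yr.
Box B: F(B→C) = (3979.1 + 456.7) − 836.5 = 3599.3 kg P/yr.
Box C: F(C→D) = (3599.3 + 622.6) − 1156 = 3065.9 kg P/yr.
Box D: F(D→E) = (3065.9 + 1757) − 1333 = 3489.9 kg P/yr.
Box E throughput = its input = 3489.9 kg P/yr; τ = 84340 / 3489.9 = 24.17 yr.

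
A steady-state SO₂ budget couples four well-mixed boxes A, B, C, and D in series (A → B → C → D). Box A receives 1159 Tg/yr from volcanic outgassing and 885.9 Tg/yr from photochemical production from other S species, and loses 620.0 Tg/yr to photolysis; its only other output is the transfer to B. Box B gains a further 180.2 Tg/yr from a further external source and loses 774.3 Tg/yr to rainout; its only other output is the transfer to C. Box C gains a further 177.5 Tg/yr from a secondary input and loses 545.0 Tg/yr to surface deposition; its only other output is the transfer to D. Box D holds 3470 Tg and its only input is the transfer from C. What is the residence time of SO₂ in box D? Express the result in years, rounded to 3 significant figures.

Box A: F(A→B) = (1159 + 885.9) − 620.0 = 1424.9 Tg/yr.
Box B: F(B→C) = (1424.9 + 180.2) − 774.3 = 830.80 Tg/yr.
Box C: F(C→D) = (830.80 + 177.5) − 545.0 = 463.30 Tg/yr.
Box D throughput = its input = 463.30 Tg/yr; τ = 3470 / 463.30 = 7.490 yr.

7.49 yr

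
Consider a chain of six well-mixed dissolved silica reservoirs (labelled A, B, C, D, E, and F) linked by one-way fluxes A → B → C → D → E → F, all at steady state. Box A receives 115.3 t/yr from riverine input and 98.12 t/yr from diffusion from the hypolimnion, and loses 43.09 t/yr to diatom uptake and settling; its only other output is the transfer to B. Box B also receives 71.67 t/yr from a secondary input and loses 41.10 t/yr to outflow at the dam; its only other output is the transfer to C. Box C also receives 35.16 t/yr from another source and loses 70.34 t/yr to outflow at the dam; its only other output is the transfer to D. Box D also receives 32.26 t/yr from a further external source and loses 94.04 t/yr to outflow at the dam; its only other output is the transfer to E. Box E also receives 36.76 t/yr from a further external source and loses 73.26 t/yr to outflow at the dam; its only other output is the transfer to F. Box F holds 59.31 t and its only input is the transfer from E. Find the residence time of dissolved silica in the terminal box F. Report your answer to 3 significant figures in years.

Box A: F(A→B) = (115.3 + 98.12) − 43.09 = 170.33 t/yr.
Box B: F(B→C) = (170.33 + 71.67) − 41.10 = 200.90 t/yr.
Box C: F(C→D) = (200.90 + 35.16) − 70.34 = 165.72 t/yr.
Box D: F(D→E) = (165.72 + 32.26) − 94.04 = 103.94 t/yr.
Box E: F(E→F) = (103.94 + 36.76) − 73.26 = 67.440 t/yr.
Box F throughput = its input = 67.440 t/yr; τ = 59.31 / 67.440 = 0.8794 yr.

0.879 yr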